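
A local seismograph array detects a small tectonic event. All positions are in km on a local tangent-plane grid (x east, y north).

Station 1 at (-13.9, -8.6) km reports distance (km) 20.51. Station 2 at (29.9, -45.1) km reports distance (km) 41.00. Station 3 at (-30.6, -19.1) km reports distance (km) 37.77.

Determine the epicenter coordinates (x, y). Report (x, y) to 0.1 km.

(6.4, -11.5)

Circle about each station: (x + 13.9)² + (y + 8.6)² = 20.51²; (x − 29.9)² + (y + 45.1)² = 41.00²; (x + 30.6)² + (y + 19.1)² = 37.77².
Subtracting the Station 1 equation from the Station 2 and Station 3 equations removes the quadratic terms:
87.6 x − 73.0 y = 1400.51
-33.4 x − 21.0 y = 28.09
Solving the 2×2 system: x ≈ 6.4, y ≈ -11.5 km.
Check against Station 1 (with the unrounded x, y): √((x + 13.9)²+(y + 8.6)²) = 20.50 ≈ 20.51 km. ✓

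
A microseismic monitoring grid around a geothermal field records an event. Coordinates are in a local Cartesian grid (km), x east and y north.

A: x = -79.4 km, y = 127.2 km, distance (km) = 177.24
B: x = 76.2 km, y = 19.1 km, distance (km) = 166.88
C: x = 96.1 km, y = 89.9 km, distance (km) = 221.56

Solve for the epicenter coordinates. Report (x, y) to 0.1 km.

Circle about each station: (x + 79.4)² + (y − 127.2)² = 177.24²; (x − 76.2)² + (y − 19.1)² = 166.88²; (x − 96.1)² + (y − 89.9)² = 221.56².
Subtracting the A equation from the B and C equations removes the quadratic terms:
311.2 x − 216.2 y = -12747.87
351.0 x − 74.6 y = -22841.80
Solving the 2×2 system: x ≈ -75.7, y ≈ -50.0 km.

x ≈ -75.7 km, y ≈ -50.0 km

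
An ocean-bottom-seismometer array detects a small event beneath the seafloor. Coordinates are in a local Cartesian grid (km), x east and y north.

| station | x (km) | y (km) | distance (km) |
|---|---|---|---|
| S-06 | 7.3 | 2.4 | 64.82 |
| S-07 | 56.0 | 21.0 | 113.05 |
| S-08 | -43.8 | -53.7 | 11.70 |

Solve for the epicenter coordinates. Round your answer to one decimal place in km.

x ≈ -33.7 km, y ≈ -47.8 km

Circle about each station: (x − 7.3)² + (y − 2.4)² = 64.82²; (x − 56.0)² + (y − 21.0)² = 113.05²; (x + 43.8)² + (y + 53.7)² = 11.70².
Subtracting pairs of circle equations eliminates x²+y² and gives linear equations (the radical axes):
97.4 x + 37.2 y = -5060.72
-102.2 x − 112.2 y = 8807.82
Solving the 2×2 system: x ≈ -33.7, y ≈ -47.8 km.
Check against S-06 (with the unrounded x, y): √((x − 7.3)²+(y − 2.4)²) = 64.82 ≈ 64.82 km. ✓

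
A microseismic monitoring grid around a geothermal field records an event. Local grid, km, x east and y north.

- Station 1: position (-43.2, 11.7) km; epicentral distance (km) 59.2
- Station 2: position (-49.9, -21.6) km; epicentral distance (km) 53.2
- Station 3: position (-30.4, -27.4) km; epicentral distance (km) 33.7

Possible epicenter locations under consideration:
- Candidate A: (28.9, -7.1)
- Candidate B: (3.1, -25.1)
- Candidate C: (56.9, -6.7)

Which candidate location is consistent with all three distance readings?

Candidate B

For each candidate, compare |candidate − station| to the reported distance:
Candidate A: residuals Station 1 15.3, Station 2 26.9, Station 3 29.0 → max 29.0 km
Candidate B: residuals Station 1 0.1, Station 2 0.1, Station 3 0.1 → max 0.1 km
Candidate C: residuals Station 1 42.6, Station 2 54.6, Station 3 56.0 → max 56.0 km
Only Candidate B has all residuals ≈ 0.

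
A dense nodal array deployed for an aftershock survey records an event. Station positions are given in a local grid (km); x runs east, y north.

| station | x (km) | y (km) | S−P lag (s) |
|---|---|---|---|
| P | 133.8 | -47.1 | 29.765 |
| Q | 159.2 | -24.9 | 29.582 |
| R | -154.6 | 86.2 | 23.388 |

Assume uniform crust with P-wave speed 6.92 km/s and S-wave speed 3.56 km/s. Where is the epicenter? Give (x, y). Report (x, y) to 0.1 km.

x ≈ 10.4 km, y ≈ 132.9 km

Distance from S−P lag: d = Δt · v_P v_S / (v_P − v_S) = Δt · (6.92·3.56)/(6.92−3.56) ≈ 7.3319·Δt.
So d_P = 218.23, d_Q = 216.89, d_R = 171.48 km.
Circle about each station: (x − 133.8)² + (y + 47.1)² = 218.23²; (x − 159.2)² + (y + 24.9)² = 216.89²; (x + 154.6)² + (y − 86.2)² = 171.48².
Subtracting the P equation from the Q and R equations removes the quadratic terms:
50.8 x + 44.4 y = 6426.86
-576.8 x + 266.6 y = 29429.69
Solving the 2×2 system: x ≈ 10.4, y ≈ 132.9 km.
Check against P (with the unrounded x, y): √((x − 133.8)²+(y + 47.1)²) = 218.21 ≈ 218.23 km. ✓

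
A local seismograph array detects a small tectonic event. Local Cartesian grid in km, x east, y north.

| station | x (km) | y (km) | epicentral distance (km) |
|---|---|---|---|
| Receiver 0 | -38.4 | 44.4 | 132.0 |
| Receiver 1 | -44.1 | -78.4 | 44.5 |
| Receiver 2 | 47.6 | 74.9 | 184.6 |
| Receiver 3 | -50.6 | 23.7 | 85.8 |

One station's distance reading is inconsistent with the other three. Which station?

Receiver 0

Solve using three stations at a time. Using Receiver 1, Receiver 2, Receiver 3 (subtract circle equations pairwise → linear system) gives (x, y) ≈ (-82.6, -56.0).
Distances from that point to each station vs reported:
  Receiver 0: calculated 109.7 vs reported 132.0 → residual 22.3 km
  Receiver 1: calculated 44.6 vs reported 44.5 → residual 0.1 km
  Receiver 2: calculated 184.6 vs reported 184.6 → residual 0.0 km
  Receiver 3: calculated 85.9 vs reported 85.8 → residual 0.1 km
Receiver 1, Receiver 2, Receiver 3 are mutually consistent (residuals ≈ 0); Receiver 0 is off by 22.3 km.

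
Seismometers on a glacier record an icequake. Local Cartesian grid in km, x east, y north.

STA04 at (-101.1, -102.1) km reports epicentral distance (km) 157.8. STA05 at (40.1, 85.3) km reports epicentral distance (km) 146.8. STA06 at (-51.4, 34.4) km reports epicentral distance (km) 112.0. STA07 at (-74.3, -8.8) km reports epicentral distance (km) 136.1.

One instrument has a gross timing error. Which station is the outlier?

STA06

Solve using three stations at a time. Using STA04, STA05, STA07 (subtract circle equations pairwise → linear system) gives (x, y) ≈ (51.5, -61.3).
Distances from that point to each station vs reported:
  STA04: calculated 158.0 vs reported 157.8 → residual 0.2 km
  STA05: calculated 147.0 vs reported 146.8 → residual 0.2 km
  STA06: calculated 140.5 vs reported 112.0 → residual 28.5 km
  STA07: calculated 136.3 vs reported 136.1 → residual 0.2 km
STA04, STA05, STA07 are mutually consistent (residuals ≈ 0); STA06 is off by 28.5 km.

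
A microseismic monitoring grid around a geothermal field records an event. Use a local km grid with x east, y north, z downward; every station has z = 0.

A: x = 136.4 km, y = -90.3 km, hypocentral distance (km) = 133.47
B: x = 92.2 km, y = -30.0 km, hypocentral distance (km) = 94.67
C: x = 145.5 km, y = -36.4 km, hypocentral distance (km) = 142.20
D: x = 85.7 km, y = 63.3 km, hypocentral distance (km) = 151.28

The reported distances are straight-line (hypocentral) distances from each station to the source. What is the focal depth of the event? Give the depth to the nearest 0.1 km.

Each station gives a sphere (x−x_i)² + (y−y_i)² + z² = d_i² (stations at z=0).
Subtracting the A sphere from B and C: z² cancels, leaving linear equations in x and y:
-88.4 x + 120.6 y = -8506.38
18.2 x + 107.8 y = -6670.44
Solving: x ≈ 9.598, y ≈ -63.498 km (keep extra digits for the depth step; rounded: 9.6, -63.5).
Then from the A sphere: z² = 133.47² − (x − 136.4)² − (y + 90.3)² with x = 9.598, y = -63.498, so z ≈ 31.893 ≈ 31.9 km.
Check against D (with the unrounded solution): distance 151.28 ≈ 151.28 km. ✓

31.9 km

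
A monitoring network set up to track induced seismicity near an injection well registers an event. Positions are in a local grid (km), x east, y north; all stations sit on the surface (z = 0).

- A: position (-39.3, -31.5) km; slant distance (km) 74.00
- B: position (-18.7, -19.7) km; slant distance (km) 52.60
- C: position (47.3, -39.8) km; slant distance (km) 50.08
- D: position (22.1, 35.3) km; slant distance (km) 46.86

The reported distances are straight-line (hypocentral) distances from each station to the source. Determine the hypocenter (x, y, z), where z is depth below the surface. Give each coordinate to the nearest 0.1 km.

(24.2, -3.7, 25.9)

Each station gives a sphere (x−x_i)² + (y−y_i)² + z² = d_i² (stations at z=0).
Subtracting the A sphere from B and C: z² cancels, leaving linear equations in x and y:
41.2 x + 23.6 y = 910.28
173.2 x − 16.6 y = 4252.58
Solving: x ≈ 24.201, y ≈ -3.677 km (keep extra digits for the depth step; rounded: 24.2, -3.7).
Then from the A sphere: z² = 74.00² − (x + 39.3)² − (y + 31.5)² with x = 24.201, y = -3.677, so z ≈ 25.875 ≈ 25.9 km.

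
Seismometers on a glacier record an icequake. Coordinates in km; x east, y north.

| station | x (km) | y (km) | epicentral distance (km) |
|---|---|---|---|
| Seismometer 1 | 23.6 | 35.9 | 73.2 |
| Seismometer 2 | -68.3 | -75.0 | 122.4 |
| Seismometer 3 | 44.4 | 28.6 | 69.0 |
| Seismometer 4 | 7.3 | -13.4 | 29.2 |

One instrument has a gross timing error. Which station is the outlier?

Seismometer 2

Solve using three stations at a time. Using Seismometer 1, Seismometer 3, Seismometer 4 (subtract circle equations pairwise → linear system) gives (x, y) ≈ (24.0, -37.3).
Distances from that point to each station vs reported:
  Seismometer 1: calculated 73.2 vs reported 73.2 → residual 0.0 km
  Seismometer 2: calculated 99.7 vs reported 122.4 → residual 22.7 km
  Seismometer 3: calculated 69.0 vs reported 69.0 → residual 0.0 km
  Seismometer 4: calculated 29.1 vs reported 29.2 → residual 0.1 km
Seismometer 1, Seismometer 3, Seismometer 4 are mutually consistent (residuals ≈ 0); Seismometer 2 is off by 22.7 km.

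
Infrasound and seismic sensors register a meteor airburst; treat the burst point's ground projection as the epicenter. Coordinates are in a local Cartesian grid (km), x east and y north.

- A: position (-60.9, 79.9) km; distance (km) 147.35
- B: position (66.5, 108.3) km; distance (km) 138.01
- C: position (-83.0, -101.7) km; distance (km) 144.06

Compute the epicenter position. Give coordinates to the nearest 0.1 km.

(40.3, -27.2)

Circle about each station: (x + 60.9)² + (y − 79.9)² = 147.35²; (x − 66.5)² + (y − 108.3)² = 138.01²; (x + 83.0)² + (y + 101.7)² = 144.06².
Subtracting the A equation from the B and C equations removes the quadratic terms:
254.8 x + 56.8 y = 8723.58
-44.2 x − 363.2 y = 8097.81
Solving the 2×2 system: x ≈ 40.3, y ≈ -27.2 km.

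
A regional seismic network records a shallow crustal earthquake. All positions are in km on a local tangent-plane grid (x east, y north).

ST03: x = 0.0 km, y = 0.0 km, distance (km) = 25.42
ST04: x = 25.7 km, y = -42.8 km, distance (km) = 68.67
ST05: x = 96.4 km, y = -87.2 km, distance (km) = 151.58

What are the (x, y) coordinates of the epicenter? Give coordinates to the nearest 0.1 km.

Circle about each station: x² + y² = 25.42²; (x − 25.7)² + (y + 42.8)² = 68.67²; (x − 96.4)² + (y + 87.2)² = 151.58².
Subtracting pairs of circle equations eliminates x²+y² and gives linear equations (the radical axes):
51.4 x − 85.6 y = -1577.06
192.8 x − 174.4 y = -5433.52
Solving the 2×2 system: x ≈ -25.2, y ≈ 3.3 km.
Check against ST03 (with the unrounded x, y): √(x²+y²) = 25.42 ≈ 25.42 km. ✓

-25.2 km east, 3.3 km north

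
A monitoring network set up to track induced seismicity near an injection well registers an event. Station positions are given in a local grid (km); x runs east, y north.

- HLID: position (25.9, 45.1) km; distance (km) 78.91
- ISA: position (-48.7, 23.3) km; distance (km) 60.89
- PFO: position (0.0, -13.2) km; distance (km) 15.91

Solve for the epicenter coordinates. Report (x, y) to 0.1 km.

x ≈ -11.1 km, y ≈ -24.6 km

Circle about each station: (x − 25.9)² + (y − 45.1)² = 78.91²; (x + 48.7)² + (y − 23.3)² = 60.89²; x² + (y + 13.2)² = 15.91².
Subtracting the HLID equation from the ISA and PFO equations removes the quadratic terms:
-149.2 x − 43.6 y = 2728.96
-51.8 x − 116.6 y = 3443.08
Solving the 2×2 system: x ≈ -11.1, y ≈ -24.6 km.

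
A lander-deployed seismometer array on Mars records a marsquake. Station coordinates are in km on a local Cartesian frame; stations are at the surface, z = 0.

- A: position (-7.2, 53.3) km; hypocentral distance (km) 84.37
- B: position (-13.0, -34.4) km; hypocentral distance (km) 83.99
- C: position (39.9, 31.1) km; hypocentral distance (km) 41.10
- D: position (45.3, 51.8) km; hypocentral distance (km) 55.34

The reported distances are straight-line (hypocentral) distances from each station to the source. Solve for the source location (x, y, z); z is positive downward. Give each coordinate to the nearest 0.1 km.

Each station gives a sphere (x−x_i)² + (y−y_i)² + z² = d_i² (stations at z=0).
Subtracting the A sphere from B and C: z² cancels, leaving linear equations in x and y:
-11.6 x − 175.4 y = -1476.39
94.2 x − 44.4 y = 5095.58
Solving: x ≈ 56.305, y ≈ 4.694 km (keep extra digits for the depth step; rounded: 56.3, 4.7).
Then from the A sphere: z² = 84.37² − (x + 7.2)² − (y − 53.3)² with x = 56.305, y = 4.694, so z ≈ 26.886 ≈ 26.9 km.

x ≈ 56.3 km, y ≈ 4.7 km, depth ≈ 26.9 km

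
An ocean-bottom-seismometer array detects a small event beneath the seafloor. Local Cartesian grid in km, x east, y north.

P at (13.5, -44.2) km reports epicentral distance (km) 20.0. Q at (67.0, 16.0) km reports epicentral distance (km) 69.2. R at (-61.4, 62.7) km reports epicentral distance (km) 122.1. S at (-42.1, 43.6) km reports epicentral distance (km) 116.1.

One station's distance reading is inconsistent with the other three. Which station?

R

Solve using three stations at a time. Using P, Q, S (subtract circle equations pairwise → linear system) gives (x, y) ≈ (33.5, -44.5).
Distances from that point to each station vs reported:
  P: calculated 20.0 vs reported 20.0 → residual 0.0 km
  Q: calculated 69.2 vs reported 69.2 → residual 0.0 km
  R: calculated 143.2 vs reported 122.1 → residual 21.1 km
  S: calculated 116.1 vs reported 116.1 → residual 0.0 km
P, Q, S are mutually consistent (residuals ≈ 0); R is off by 21.1 km.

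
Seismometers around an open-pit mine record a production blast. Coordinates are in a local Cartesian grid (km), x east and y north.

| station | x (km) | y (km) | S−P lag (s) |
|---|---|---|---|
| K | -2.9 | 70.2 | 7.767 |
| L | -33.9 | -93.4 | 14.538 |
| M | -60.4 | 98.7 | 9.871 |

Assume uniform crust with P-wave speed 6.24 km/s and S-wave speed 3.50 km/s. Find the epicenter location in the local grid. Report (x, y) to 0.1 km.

(-42.0, 22.2)

Distance from S−P lag: d = Δt · v_P v_S / (v_P − v_S) = Δt · (6.24·3.50)/(6.24−3.50) ≈ 7.9708·Δt.
So d_K = 61.91, d_L = 115.88, d_M = 78.68 km.
Circle about each station: (x + 2.9)² + (y − 70.2)² = 61.91²; (x + 33.9)² + (y + 93.4)² = 115.88²; (x + 60.4)² + (y − 98.7)² = 78.68².
Subtracting pairs of circle equations eliminates x²+y² and gives linear equations (the radical axes):
-62.0 x − 327.2 y = -4659.01
-115.0 x + 57.0 y = 6095.71
Solving the 2×2 system: x ≈ -42.0, y ≈ 22.2 km.
Check against K (with the unrounded x, y): √((x + 2.9)²+(y − 70.2)²) = 61.91 ≈ 61.91 km. ✓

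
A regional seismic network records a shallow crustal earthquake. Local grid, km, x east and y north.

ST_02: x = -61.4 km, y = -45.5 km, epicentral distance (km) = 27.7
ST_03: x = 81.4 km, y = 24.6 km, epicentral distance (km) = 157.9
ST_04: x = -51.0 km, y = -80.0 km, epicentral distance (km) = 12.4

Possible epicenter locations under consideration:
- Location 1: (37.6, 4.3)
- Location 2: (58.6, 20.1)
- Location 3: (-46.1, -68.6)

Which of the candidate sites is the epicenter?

For each candidate, compare |candidate − station| to the reported distance:
Location 1: residuals ST_02 83.1, ST_03 109.6, ST_04 109.9 → max 109.9 km
Location 2: residuals ST_02 109.1, ST_03 134.7, ST_04 136.0 → max 136.0 km
Location 3: residuals ST_02 0.0, ST_03 0.0, ST_04 0.0 → max 0.0 km
Only Location 3 has all residuals ≈ 0.

Location 3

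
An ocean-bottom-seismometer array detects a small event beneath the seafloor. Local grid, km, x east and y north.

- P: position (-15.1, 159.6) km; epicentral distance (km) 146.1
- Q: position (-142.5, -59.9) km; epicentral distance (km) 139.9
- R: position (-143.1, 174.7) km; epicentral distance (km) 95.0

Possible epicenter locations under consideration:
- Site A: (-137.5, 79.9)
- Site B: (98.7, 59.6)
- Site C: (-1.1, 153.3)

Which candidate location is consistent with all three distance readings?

For each candidate, compare |candidate − station| to the reported distance:
Site A: residuals P 0.0, Q 0.0, R 0.0 → max 0.0 km
Site B: residuals P 5.4, Q 129.3, R 172.8 → max 172.8 km
Site C: residuals P 130.7, Q 115.9, R 48.6 → max 130.7 km
Only Site A has all residuals ≈ 0.

Site A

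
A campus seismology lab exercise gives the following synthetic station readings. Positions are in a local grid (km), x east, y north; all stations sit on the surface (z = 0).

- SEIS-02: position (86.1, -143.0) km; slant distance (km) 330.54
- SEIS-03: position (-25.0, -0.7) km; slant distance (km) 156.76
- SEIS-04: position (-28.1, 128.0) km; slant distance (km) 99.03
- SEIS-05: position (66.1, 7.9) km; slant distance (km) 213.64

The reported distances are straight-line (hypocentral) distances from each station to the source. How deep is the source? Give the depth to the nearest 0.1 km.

z ≈ 60.5 km

Each station gives a sphere (x−x_i)² + (y−y_i)² + z² = d_i² (stations at z=0).
Subtracting the SEIS-02 sphere from SEIS-03 and SEIS-04: z² cancels, leaving linear equations in x and y:
-222.2 x + 284.6 y = 57446.27
-228.4 x + 542.0 y = 88761.15
Solving: x ≈ -105.980, y ≈ 119.106 km (keep extra digits for the depth step; rounded: -106.0, 119.1).
Then from the SEIS-02 sphere: z² = 330.54² − (x − 86.1)² − (y + 143.0)² with x = -105.980, y = 119.106, so z ≈ 60.518 ≈ 60.5 km.
Check against SEIS-05 (with the unrounded solution): distance 213.64 ≈ 213.64 km. ✓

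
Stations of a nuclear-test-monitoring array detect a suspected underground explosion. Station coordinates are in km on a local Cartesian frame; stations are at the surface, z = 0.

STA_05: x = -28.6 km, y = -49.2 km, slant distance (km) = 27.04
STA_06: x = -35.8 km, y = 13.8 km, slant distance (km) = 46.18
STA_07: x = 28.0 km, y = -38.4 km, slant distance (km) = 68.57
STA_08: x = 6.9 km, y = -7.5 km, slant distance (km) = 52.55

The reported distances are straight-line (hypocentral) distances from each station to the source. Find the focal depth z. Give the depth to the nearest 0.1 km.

Each station gives a sphere (x−x_i)² + (y−y_i)² + z² = d_i² (stations at z=0).
Subtracting the STA_05 sphere from STA_06 and STA_07: z² cancels, leaving linear equations in x and y:
-14.4 x + 126.0 y = -3167.95
113.2 x + 21.6 y = -4950.72
Solving: x ≈ -38.106, y ≈ -29.497 km (keep extra digits for the depth step; rounded: -38.1, -29.5).
Then from the STA_05 sphere: z² = 27.04² − (x + 28.6)² − (y + 49.2)² with x = -38.106, y = -29.497, so z ≈ 15.893 ≈ 15.9 km.

depth ≈ 15.9 km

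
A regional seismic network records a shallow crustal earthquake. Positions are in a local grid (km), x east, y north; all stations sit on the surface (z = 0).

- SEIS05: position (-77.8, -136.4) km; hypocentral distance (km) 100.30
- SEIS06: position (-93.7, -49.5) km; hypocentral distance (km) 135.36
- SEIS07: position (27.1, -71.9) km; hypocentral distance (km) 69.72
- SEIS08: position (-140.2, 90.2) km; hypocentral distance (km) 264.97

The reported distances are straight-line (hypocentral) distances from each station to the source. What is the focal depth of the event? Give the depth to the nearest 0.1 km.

Each station gives a sphere (x−x_i)² + (y−y_i)² + z² = d_i² (stations at z=0).
Subtracting the SEIS05 sphere from SEIS06 and SEIS07: z² cancels, leaving linear equations in x and y:
-31.8 x + 173.8 y = -21690.10
209.8 x + 129.0 y = -13554.57
Solving: x ≈ 10.902, y ≈ -122.804 km (keep extra digits for the depth step; rounded: 10.9, -122.8).
Then from the SEIS05 sphere: z² = 100.30² − (x + 77.8)² − (y + 136.4)² with x = 10.902, y = -122.804, so z ≈ 44.802 ≈ 44.8 km.
Check against SEIS08 (with the unrounded solution): distance 264.97 ≈ 264.97 km. ✓

depth ≈ 44.8 km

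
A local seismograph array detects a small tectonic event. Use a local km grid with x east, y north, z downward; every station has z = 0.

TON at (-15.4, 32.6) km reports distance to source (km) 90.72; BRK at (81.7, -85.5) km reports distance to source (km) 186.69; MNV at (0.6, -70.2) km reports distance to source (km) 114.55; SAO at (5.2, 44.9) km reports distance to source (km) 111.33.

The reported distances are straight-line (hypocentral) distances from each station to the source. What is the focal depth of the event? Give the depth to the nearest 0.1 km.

z ≈ 51.4 km

Each station gives a sphere (x−x_i)² + (y−y_i)² + z² = d_i² (stations at z=0).
Subtracting the TON sphere from BRK and MNV: z² cancels, leaving linear equations in x and y:
194.2 x − 236.2 y = -13937.82
32.0 x − 205.6 y = -1263.10
Solving: x ≈ -79.312, y ≈ -6.201 km (keep extra digits for the depth step; rounded: -79.3, -6.2).
Then from the TON sphere: z² = 90.72² − (x + 15.4)² − (y − 32.6)² with x = -79.312, y = -6.201, so z ≈ 51.380 ≈ 51.4 km.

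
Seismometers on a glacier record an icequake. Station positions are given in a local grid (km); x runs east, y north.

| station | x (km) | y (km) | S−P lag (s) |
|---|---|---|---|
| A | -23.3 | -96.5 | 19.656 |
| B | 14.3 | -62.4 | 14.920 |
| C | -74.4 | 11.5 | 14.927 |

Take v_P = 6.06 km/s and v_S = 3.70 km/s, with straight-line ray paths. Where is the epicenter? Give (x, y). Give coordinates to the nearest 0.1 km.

(52.9, 74.0)

Distance from S−P lag: d = Δt · v_P v_S / (v_P − v_S) = Δt · (6.06·3.70)/(6.06−3.70) ≈ 9.5008·Δt.
So d_A = 186.75, d_B = 141.75, d_C = 141.82 km.
Circle about each station: (x + 23.3)² + (y + 96.5)² = 186.75²; (x − 14.3)² + (y + 62.4)² = 141.75²; (x + 74.4)² + (y − 11.5)² = 141.82².
Subtracting pairs of circle equations eliminates x²+y² and gives linear equations (the radical axes):
75.2 x + 68.2 y = 9025.61
-102.2 x + 216.0 y = 10575.12
Solving the 2×2 system: x ≈ 52.9, y ≈ 74.0 km.
Check against A (with the unrounded x, y): √((x + 23.3)²+(y + 96.5)²) = 186.75 ≈ 186.75 km. ✓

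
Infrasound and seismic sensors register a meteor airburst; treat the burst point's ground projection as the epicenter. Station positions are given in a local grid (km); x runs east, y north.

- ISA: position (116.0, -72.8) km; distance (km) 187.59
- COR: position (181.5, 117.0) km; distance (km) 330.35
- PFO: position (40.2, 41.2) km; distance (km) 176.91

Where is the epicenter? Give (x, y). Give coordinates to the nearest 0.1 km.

-70.0 km east, -97.2 km north

Circle about each station: (x − 116.0)² + (y + 72.8)² = 187.59²; (x − 181.5)² + (y − 117.0)² = 330.35²; (x − 40.2)² + (y − 41.2)² = 176.91².
Subtracting pairs of circle equations eliminates x²+y² and gives linear equations (the radical axes):
131.0 x + 379.6 y = -46065.70
-151.6 x + 228.0 y = -11549.50
Solving the 2×2 system: x ≈ -70.0, y ≈ -97.2 km.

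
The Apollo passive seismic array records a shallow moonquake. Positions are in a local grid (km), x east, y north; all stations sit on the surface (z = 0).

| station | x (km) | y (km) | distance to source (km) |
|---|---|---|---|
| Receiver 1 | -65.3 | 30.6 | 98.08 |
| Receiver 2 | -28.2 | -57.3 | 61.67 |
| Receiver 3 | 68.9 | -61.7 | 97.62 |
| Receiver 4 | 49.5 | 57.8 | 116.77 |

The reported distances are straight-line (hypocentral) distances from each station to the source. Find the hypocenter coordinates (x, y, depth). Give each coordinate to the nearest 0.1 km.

Each station gives a sphere (x−x_i)² + (y−y_i)² + z² = d_i² (stations at z=0).
Subtracting the Receiver 1 sphere from Receiver 2 and Receiver 3: z² cancels, leaving linear equations in x and y:
74.2 x − 175.8 y = 4694.58
268.4 x − 184.6 y = 3443.67
Solving: x ≈ -7.801, y ≈ -29.996 km (keep extra digits for the depth step; rounded: -7.8, -30.0).
Then from the Receiver 1 sphere: z² = 98.08² − (x + 65.3)² − (y − 30.6)² with x = -7.801, y = -29.996, so z ≈ 51.397 ≈ 51.4 km.

x ≈ -7.8 km, y ≈ -30.0 km, depth ≈ 51.4 km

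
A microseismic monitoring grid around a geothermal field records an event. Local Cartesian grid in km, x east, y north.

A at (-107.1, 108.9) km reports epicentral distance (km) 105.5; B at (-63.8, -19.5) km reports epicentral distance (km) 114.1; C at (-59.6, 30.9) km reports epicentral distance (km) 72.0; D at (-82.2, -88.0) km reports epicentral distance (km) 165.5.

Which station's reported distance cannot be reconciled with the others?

D

Solve using three stations at a time. Using A, B, C (subtract circle equations pairwise → linear system) gives (x, y) ≈ (-6.1, 78.8).
Distances from that point to each station vs reported:
  A: calculated 105.3 vs reported 105.5 → residual 0.2 km
  B: calculated 114.0 vs reported 114.1 → residual 0.1 km
  C: calculated 71.8 vs reported 72.0 → residual 0.2 km
  D: calculated 183.3 vs reported 165.5 → residual 17.8 km
A, B, C are mutually consistent (residuals ≈ 0); D is off by 17.8 km.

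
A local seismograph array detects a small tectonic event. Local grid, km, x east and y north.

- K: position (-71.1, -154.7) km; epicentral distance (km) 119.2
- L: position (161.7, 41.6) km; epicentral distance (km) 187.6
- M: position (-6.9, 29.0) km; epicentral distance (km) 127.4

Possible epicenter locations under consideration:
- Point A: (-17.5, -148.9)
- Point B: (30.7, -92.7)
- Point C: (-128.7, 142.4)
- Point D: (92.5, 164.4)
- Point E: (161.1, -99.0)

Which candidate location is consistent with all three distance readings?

Point B

For each candidate, compare |candidate − station| to the reported distance:
Point A: residuals K 65.3, L 73.9, M 50.8 → max 73.9 km
Point B: residuals K 0.0, L 0.0, M 0.0 → max 0.0 km
Point C: residuals K 183.4, L 119.8, M 39.0 → max 183.4 km
Point D: residuals K 239.4, L 46.6, M 40.6 → max 239.4 km
Point E: residuals K 119.6, L 47.0, M 83.8 → max 119.6 km
Only Point B has all residuals ≈ 0.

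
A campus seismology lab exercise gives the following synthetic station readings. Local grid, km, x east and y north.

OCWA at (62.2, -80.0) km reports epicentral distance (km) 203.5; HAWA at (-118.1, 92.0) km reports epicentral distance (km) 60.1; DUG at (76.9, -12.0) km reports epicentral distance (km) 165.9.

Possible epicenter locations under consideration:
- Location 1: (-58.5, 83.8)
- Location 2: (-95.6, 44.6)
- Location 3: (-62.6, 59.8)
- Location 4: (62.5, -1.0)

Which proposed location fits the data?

Location 1

For each candidate, compare |candidate − station| to the reported distance:
Location 1: residuals OCWA 0.0, HAWA 0.1, DUG 0.0 → max 0.1 km
Location 2: residuals OCWA 2.4, HAWA 7.6, DUG 15.6 → max 15.6 km
Location 3: residuals OCWA 16.1, HAWA 4.1, DUG 9.0 → max 16.1 km
Location 4: residuals OCWA 124.5, HAWA 143.0, DUG 147.8 → max 147.8 km
Only Location 1 has all residuals ≈ 0.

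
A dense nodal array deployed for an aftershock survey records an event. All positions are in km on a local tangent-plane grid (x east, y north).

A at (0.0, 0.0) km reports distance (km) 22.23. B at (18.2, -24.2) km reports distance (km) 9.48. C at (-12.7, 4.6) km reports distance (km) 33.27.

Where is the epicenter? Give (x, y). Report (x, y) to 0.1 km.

(9.7, -20.0)

Circle about each station: x² + y² = 22.23²; (x − 18.2)² + (y + 24.2)² = 9.48²; (x + 12.7)² + (y − 4.6)² = 33.27².
Subtracting pairs of circle equations eliminates x²+y² and gives linear equations (the radical axes):
36.4 x − 48.4 y = 1321.18
-25.4 x + 9.2 y = -430.27
Solving the 2×2 system: x ≈ 9.7, y ≈ -20.0 km.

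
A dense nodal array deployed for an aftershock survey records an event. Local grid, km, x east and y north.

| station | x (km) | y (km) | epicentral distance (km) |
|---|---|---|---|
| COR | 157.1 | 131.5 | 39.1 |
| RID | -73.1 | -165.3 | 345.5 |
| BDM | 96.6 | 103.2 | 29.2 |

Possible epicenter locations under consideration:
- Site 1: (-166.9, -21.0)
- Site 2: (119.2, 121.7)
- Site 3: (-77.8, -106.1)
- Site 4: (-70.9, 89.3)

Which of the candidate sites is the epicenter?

For each candidate, compare |candidate − station| to the reported distance:
Site 1: residuals COR 319.0, RID 173.4, BDM 262.1 → max 319.0 km
Site 2: residuals COR 0.0, RID 0.0, BDM 0.0 → max 0.0 km
Site 3: residuals COR 295.0, RID 286.1, BDM 243.2 → max 295.0 km
Site 4: residuals COR 192.8, RID 90.9, BDM 138.9 → max 192.8 km
Only Site 2 has all residuals ≈ 0.

Site 2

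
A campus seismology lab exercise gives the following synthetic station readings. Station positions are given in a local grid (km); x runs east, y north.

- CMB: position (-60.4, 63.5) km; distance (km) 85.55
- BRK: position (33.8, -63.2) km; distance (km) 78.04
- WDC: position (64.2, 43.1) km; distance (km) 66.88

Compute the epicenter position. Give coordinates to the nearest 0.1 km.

Circle about each station: (x + 60.4)² + (y − 63.5)² = 85.55²; (x − 33.8)² + (y + 63.2)² = 78.04²; (x − 64.2)² + (y − 43.1)² = 66.88².
Subtracting the CMB equation from the BRK and WDC equations removes the quadratic terms:
188.4 x − 253.4 y = -1315.17
249.2 x − 40.8 y = 1144.71
Solving the 2×2 system: x ≈ 6.2, y ≈ 9.8 km.
Check against CMB (with the unrounded x, y): √((x + 60.4)²+(y − 63.5)²) = 85.55 ≈ 85.55 km. ✓

x ≈ 6.2 km, y ≈ 9.8 km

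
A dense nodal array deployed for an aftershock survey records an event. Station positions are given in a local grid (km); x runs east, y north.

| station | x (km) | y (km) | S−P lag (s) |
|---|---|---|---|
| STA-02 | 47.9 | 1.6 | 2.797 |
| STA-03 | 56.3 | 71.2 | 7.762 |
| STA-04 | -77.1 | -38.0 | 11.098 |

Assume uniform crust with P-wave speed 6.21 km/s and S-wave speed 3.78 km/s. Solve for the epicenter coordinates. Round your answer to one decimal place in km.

Distance from S−P lag: d = Δt · v_P v_S / (v_P − v_S) = Δt · (6.21·3.78)/(6.21−3.78) ≈ 9.6600·Δt.
So d_STA-02 = 27.02, d_STA-03 = 74.98, d_STA-04 = 107.21 km.
Circle about each station: (x − 47.9)² + (y − 1.6)² = 27.02²; (x − 56.3)² + (y − 71.2)² = 74.98²; (x + 77.1)² + (y + 38.0)² = 107.21².
Subtracting the STA-02 equation from the STA-03 and STA-04 equations removes the quadratic terms:
16.8 x + 139.2 y = 1050.24
-250.0 x − 79.2 y = -5672.46
Solving the 2×2 system: x ≈ 21.1, y ≈ 5.0 km.
Check against STA-02 (with the unrounded x, y): √((x − 47.9)²+(y − 1.6)²) = 27.01 ≈ 27.02 km. ✓

x ≈ 21.1 km, y ≈ 5.0 km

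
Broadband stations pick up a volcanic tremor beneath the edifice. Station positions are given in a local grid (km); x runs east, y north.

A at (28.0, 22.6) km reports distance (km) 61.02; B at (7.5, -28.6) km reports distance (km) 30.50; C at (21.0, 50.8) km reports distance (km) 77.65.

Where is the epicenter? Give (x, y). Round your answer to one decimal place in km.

-19.9 km east, -15.2 km north

Circle about each station: (x − 28.0)² + (y − 22.6)² = 61.02²; (x − 7.5)² + (y + 28.6)² = 30.50²; (x − 21.0)² + (y − 50.8)² = 77.65².
Subtracting pairs of circle equations eliminates x²+y² and gives linear equations (the radical axes):
-41.0 x − 102.4 y = 2372.64
-14.0 x + 56.4 y = -579.20
Solving the 2×2 system: x ≈ -19.9, y ≈ -15.2 km.
Check against A (with the unrounded x, y): √((x − 28.0)²+(y − 22.6)²) = 61.01 ≈ 61.02 km. ✓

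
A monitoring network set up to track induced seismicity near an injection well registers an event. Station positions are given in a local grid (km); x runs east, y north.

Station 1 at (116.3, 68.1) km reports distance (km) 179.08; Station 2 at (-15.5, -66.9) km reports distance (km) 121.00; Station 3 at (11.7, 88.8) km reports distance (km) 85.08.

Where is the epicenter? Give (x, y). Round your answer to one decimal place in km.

-61.3 km east, 45.1 km north

Circle about each station: (x − 116.3)² + (y − 68.1)² = 179.08²; (x + 15.5)² + (y + 66.9)² = 121.00²; (x − 11.7)² + (y − 88.8)² = 85.08².
Subtracting pairs of circle equations eliminates x²+y² and gives linear equations (the radical axes):
-263.6 x − 270.0 y = 3981.21
-209.2 x + 41.4 y = 14690.07
Solving the 2×2 system: x ≈ -61.3, y ≈ 45.1 km.
Check against Station 1 (with the unrounded x, y): √((x − 116.3)²+(y − 68.1)²) = 179.08 ≈ 179.08 km. ✓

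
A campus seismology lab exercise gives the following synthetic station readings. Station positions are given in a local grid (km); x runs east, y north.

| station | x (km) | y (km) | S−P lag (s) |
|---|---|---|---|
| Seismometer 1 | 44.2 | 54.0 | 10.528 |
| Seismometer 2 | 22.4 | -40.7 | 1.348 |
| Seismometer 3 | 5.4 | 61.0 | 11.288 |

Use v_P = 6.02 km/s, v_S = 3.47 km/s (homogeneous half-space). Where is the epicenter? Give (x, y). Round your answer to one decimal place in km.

(23.4, -29.7)

Distance from S−P lag: d = Δt · v_P v_S / (v_P − v_S) = Δt · (6.02·3.47)/(6.02−3.47) ≈ 8.1919·Δt.
So d_Seismometer 1 = 86.24, d_Seismometer 2 = 11.04, d_Seismometer 3 = 92.47 km.
Circle about each station: (x − 44.2)² + (y − 54.0)² = 86.24²; (x − 22.4)² + (y + 40.7)² = 11.04²; (x − 5.4)² + (y − 61.0)² = 92.47².
Subtracting the Seismometer 1 equation from the Seismometer 2 and Seismometer 3 equations removes the quadratic terms:
-43.6 x − 189.4 y = 4604.07
-77.6 x + 14.0 y = -2232.84
Solving the 2×2 system: x ≈ 23.4, y ≈ -29.7 km.
Check against Seismometer 1 (with the unrounded x, y): √((x − 44.2)²+(y − 54.0)²) = 86.24 ≈ 86.24 km. ✓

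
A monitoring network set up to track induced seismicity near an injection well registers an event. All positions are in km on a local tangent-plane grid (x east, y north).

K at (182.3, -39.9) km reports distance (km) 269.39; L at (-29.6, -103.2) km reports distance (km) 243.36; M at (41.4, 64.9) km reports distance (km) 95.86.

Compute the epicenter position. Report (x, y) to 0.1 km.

x ≈ -18.3 km, y ≈ 139.9 km

Circle about each station: (x − 182.3)² + (y + 39.9)² = 269.39²; (x + 29.6)² + (y + 103.2)² = 243.36²; (x − 41.4)² + (y − 64.9)² = 95.86².
Subtracting pairs of circle equations eliminates x²+y² and gives linear equations (the radical axes):
-423.8 x − 126.6 y = -9952.02
-281.8 x + 209.6 y = 34482.50
Solving the 2×2 system: x ≈ -18.3, y ≈ 139.9 km.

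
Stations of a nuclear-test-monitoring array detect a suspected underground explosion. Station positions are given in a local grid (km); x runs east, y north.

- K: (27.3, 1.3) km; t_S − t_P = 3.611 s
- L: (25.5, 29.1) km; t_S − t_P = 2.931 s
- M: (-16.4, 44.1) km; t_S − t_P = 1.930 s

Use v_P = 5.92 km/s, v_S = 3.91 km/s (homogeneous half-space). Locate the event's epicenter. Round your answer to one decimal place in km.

Distance from S−P lag: d = Δt · v_P v_S / (v_P − v_S) = Δt · (5.92·3.91)/(5.92−3.91) ≈ 11.5160·Δt.
So d_K = 41.58, d_L = 33.75, d_M = 22.23 km.
Circle about each station: (x − 27.3)² + (y − 1.3)² = 41.58²; (x − 25.5)² + (y − 29.1)² = 33.75²; (x + 16.4)² + (y − 44.1)² = 22.23².
Subtracting pairs of circle equations eliminates x²+y² and gives linear equations (the radical axes):
-3.6 x + 55.6 y = 1339.91
-87.4 x + 85.6 y = 2701.51
Solving the 2×2 system: x ≈ -7.8, y ≈ 23.6 km.

-7.8 km east, 23.6 km north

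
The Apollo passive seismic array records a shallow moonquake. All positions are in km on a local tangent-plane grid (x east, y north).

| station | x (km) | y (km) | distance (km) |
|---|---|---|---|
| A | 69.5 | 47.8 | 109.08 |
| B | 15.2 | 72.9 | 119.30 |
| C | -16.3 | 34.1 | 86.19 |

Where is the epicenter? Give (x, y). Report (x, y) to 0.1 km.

Circle about each station: (x − 69.5)² + (y − 47.8)² = 109.08²; (x − 15.2)² + (y − 72.9)² = 119.30²; (x + 16.3)² + (y − 34.1)² = 86.19².
Subtracting the A equation from the B and C equations removes the quadratic terms:
-108.6 x + 50.2 y = -3903.68
-171.6 x − 27.4 y = -1216.86
Solving the 2×2 system: x ≈ 14.5, y ≈ -46.4 km.

(14.5, -46.4)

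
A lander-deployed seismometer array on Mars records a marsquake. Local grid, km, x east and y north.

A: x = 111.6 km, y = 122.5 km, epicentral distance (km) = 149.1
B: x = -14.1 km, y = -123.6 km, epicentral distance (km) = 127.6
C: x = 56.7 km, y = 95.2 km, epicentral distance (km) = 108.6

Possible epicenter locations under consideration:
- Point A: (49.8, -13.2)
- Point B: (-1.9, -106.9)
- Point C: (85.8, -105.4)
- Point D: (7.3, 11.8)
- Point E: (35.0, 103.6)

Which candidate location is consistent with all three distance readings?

Point A

For each candidate, compare |candidate − station| to the reported distance:
Point A: residuals A 0.0, B 0.0, C 0.0 → max 0.0 km
Point B: residuals A 106.8, B 106.9, C 101.8 → max 106.9 km
Point C: residuals A 80.3, B 26.1, C 94.1 → max 94.1 km
Point D: residuals A 3.0, B 9.5, C 11.7 → max 11.7 km
Point E: residuals A 70.2, B 104.8, C 85.3 → max 104.8 km
Only Point A has all residuals ≈ 0.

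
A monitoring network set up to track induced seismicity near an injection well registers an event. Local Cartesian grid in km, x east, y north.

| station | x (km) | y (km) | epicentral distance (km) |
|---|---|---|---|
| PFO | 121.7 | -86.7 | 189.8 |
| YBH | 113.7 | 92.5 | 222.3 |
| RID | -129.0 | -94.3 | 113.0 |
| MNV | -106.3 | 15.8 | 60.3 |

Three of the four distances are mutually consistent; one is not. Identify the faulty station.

YBH

Solve using three stations at a time. Using PFO, RID, MNV (subtract circle equations pairwise → linear system) gives (x, y) ≈ (-52.4, -11.2).
Distances from that point to each station vs reported:
  PFO: calculated 189.8 vs reported 189.8 → residual 0.0 km
  YBH: calculated 195.9 vs reported 222.3 → residual 26.4 km
  RID: calculated 113.0 vs reported 113.0 → residual 0.0 km
  MNV: calculated 60.3 vs reported 60.3 → residual 0.0 km
PFO, RID, MNV are mutually consistent (residuals ≈ 0); YBH is off by 26.4 km.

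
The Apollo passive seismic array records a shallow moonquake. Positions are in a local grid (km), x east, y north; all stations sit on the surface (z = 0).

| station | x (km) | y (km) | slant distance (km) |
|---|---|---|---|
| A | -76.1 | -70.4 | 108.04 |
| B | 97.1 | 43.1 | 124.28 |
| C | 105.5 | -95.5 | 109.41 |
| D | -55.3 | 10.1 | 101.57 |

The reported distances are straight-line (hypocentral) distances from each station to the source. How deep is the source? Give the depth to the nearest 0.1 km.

depth ≈ 43.1 km

Each station gives a sphere (x−x_i)² + (y−y_i)² + z² = d_i² (stations at z=0).
Subtracting the A sphere from B and C: z² cancels, leaving linear equations in x and y:
346.4 x + 227.0 y = -3234.23
363.2 x − 50.2 y = 9205.22
Solving: x ≈ 19.304, y ≈ -43.705 km (keep extra digits for the depth step; rounded: 19.3, -43.7).
Then from the A sphere: z² = 108.04² − (x + 76.1)² − (y + 70.4)² with x = 19.304, y = -43.705, so z ≈ 43.106 ≈ 43.1 km.
Check against D (with the unrounded solution): distance 101.58 ≈ 101.57 km. ✓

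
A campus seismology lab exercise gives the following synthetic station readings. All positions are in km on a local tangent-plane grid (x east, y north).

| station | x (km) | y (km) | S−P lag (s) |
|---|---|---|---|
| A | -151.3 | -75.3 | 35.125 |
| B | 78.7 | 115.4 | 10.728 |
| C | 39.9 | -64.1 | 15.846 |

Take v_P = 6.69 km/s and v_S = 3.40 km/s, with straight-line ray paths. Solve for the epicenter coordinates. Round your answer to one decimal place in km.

(60.5, 43.5)

Distance from S−P lag: d = Δt · v_P v_S / (v_P − v_S) = Δt · (6.69·3.40)/(6.69−3.40) ≈ 6.9137·Δt.
So d_A = 242.84, d_B = 74.17, d_C = 109.55 km.
Circle about each station: (x + 151.3)² + (y + 75.3)² = 242.84²; (x − 78.7)² + (y − 115.4)² = 74.17²; (x − 39.9)² + (y + 64.1)² = 109.55².
Subtracting pairs of circle equations eliminates x²+y² and gives linear equations (the radical axes):
460.0 x + 381.4 y = 44419.15
382.4 x + 22.4 y = 24109.10
Solving the 2×2 system: x ≈ 60.5, y ≈ 43.5 km.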